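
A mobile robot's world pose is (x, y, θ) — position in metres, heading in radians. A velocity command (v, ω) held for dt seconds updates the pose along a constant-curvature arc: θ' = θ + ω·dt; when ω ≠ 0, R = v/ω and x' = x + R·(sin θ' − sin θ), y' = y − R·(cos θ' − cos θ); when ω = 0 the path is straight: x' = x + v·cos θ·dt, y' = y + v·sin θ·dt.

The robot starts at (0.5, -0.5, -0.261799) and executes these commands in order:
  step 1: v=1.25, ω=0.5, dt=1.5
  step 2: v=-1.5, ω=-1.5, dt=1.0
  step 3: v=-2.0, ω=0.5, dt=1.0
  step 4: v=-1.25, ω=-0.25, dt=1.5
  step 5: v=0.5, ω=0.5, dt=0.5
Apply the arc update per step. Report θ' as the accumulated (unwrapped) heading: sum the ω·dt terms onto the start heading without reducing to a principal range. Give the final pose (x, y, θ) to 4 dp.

step 1: θ'=0.4882 (R=2.5000) → pose (2.3196, -0.2931, 0.4882)
step 2: θ'=-1.0118 (R=1.0000) → pose (1.0028, 0.0597, -1.0118)
step 3: θ'=-0.5118 (R=-4.0000) → pose (-0.4293, 1.4258, -0.5118)
step 4: θ'=-0.8868 (R=5.0000) → pose (-1.8559, 2.6257, -0.8868)
step 5: θ'=-0.6368 (R=1.0000) → pose (-1.6755, 2.4536, -0.6368)

(-1.6755, 2.4536, -0.6368)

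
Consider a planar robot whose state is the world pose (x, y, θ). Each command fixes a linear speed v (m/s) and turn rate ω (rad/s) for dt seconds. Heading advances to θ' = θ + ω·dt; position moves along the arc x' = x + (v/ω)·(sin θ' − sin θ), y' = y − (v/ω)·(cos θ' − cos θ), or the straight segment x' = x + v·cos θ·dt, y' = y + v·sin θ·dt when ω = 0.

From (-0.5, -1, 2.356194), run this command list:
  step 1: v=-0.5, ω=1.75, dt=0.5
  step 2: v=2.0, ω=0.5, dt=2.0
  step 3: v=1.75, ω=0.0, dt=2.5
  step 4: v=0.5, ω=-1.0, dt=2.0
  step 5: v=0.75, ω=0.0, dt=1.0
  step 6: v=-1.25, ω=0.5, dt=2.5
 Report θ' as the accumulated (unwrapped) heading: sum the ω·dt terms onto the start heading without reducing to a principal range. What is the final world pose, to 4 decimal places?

(-3.9762, -7.3999, 3.4812)

step 1: θ'=3.2312 (R=-0.2857) → pose (-0.2724, -1.0825, 3.2312)
step 2: θ'=4.2312 (R=4.0000) → pose (-3.4602, -3.2151, 4.2312)
step 3: θ'=4.2312 (straight) → pose (-5.4852, -7.0933, 4.2312)
step 4: θ'=2.2312 (R=-0.5000) → pose (-6.3233, -7.1686, 2.2312)
step 5: θ'=2.2312 (straight) → pose (-6.7833, -6.5763, 2.2312)
step 6: θ'=3.4812 (R=-2.5000) → pose (-3.9762, -7.3999, 3.4812)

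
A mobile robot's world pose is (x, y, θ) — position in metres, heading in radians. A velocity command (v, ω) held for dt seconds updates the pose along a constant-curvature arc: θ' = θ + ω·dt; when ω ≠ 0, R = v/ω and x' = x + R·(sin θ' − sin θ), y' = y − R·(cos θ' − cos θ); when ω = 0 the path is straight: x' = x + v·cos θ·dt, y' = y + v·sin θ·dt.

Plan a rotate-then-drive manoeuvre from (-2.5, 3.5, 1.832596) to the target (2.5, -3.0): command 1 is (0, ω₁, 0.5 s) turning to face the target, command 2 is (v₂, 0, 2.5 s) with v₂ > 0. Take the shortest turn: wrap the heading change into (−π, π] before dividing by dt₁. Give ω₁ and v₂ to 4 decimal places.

ω₁ = -5.4954, v₂ = 3.2802

heading to target = atan2(-3−3.5, 2.5−-2.5) = -0.9151
Δθ = wrap(-0.9151 − 1.8326) = -2.7477; ω₁ = Δθ/dt₁ = -5.4954
distance = √((2.5−-2.5)² + (-3−3.5)²) = 8.2006; v₂ = distance/dt₂ = 3.2802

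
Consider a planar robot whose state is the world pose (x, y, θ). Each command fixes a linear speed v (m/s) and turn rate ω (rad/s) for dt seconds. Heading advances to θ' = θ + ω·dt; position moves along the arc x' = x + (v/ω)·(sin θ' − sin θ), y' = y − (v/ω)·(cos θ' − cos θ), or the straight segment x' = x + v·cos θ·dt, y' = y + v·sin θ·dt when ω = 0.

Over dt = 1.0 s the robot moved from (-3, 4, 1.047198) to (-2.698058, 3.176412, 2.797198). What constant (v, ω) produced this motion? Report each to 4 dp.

v = -1.0000, ω = 1.7500

Δθ = 2.797198 − 1.047198 = 1.750000
ω = Δθ/dt = 1.750000/1.0 = 1.7500
R = −Δy/(cos θ' − cos θ) = -0.5714
v = R·ω = -0.5714·1.7500 = -1.0000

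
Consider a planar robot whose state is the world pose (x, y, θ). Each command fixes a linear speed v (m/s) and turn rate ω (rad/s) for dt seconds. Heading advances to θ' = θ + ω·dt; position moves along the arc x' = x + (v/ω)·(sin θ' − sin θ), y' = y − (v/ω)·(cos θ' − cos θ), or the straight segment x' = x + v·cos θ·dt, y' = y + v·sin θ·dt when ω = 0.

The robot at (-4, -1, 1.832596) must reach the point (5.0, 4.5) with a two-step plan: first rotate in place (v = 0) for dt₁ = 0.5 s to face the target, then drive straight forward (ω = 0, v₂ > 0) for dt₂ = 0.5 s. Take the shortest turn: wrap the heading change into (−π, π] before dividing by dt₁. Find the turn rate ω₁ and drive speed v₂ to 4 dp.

ω₁ = -2.5681, v₂ = 21.0950

heading to target = atan2(4.5−-1, 5−-4) = 0.5485
Δθ = wrap(0.5485 − 1.8326) = -1.2840; ω₁ = Δθ/dt₁ = -2.5681
distance = √((5−-4)² + (4.5−-1)²) = 10.5475; v₂ = distance/dt₂ = 21.0950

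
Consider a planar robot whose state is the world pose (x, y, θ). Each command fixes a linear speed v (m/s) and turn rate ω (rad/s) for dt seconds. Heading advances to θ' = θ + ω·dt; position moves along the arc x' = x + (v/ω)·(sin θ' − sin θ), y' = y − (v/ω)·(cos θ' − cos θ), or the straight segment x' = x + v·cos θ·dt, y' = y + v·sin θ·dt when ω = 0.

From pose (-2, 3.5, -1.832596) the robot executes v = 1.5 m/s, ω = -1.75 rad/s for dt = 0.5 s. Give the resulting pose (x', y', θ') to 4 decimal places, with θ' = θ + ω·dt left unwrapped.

θ' = -1.8326 + -1.75·0.5 = -2.7076
R = v/ω = 1.5/-1.75 = -0.8571
x' = -2 + -0.8571·(sin -2.7076 − sin -1.8326) = -2.4675
y' = 3.5 − -0.8571·(cos -2.7076 − cos -1.8326) = 2.9442

(-2.4675, 2.9442, -2.7076)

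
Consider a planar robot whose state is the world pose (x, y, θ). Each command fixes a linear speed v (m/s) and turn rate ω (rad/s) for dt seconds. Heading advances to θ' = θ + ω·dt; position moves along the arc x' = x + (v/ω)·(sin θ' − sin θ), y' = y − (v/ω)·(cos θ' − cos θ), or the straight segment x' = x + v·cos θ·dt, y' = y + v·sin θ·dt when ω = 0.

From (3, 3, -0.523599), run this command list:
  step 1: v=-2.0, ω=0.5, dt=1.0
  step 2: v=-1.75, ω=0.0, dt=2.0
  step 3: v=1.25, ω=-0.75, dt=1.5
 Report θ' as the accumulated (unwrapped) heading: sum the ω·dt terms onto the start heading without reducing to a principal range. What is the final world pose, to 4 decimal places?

step 1: θ'=-0.0236 (R=-4.0000) → pose (1.0944, 3.5348, -0.0236)
step 2: θ'=-0.0236 (straight) → pose (-2.4046, 3.6174, -0.0236)
step 3: θ'=-1.1486 (R=-1.6667) → pose (-0.9236, 2.6341, -1.1486)

(-0.9236, 2.6341, -1.1486)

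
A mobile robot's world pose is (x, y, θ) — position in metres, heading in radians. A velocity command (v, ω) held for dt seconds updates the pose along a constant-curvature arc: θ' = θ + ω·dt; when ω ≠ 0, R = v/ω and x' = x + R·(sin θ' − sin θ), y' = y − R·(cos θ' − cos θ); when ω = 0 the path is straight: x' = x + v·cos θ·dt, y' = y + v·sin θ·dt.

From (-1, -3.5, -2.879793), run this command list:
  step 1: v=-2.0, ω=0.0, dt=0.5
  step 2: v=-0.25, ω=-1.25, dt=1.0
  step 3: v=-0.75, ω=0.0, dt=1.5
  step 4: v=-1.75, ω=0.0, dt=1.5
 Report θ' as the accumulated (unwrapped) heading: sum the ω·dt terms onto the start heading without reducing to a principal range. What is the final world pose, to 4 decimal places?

step 1: θ'=-2.8798 (straight) → pose (-0.0341, -3.2412, -2.8798)
step 2: θ'=-4.1298 (R=0.2000) → pose (0.1847, -3.3243, -4.1298)
step 3: θ'=-4.1298 (straight) → pose (0.8037, -4.2637, -4.1298)
step 4: θ'=-4.1298 (straight) → pose (2.2479, -6.4557, -4.1298)

(2.2479, -6.4557, -4.1298)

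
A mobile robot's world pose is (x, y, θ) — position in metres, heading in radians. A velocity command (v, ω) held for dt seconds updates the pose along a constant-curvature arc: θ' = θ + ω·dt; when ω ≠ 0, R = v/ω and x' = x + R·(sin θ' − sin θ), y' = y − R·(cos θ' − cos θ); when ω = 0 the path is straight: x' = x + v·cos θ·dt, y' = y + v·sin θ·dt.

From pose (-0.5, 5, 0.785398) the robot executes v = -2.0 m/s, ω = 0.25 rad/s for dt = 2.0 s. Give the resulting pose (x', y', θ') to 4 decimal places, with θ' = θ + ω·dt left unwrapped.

θ' = 0.7854 + 0.25·2.0 = 1.2854
R = v/ω = -2.0/0.25 = -8.0000
x' = -0.5 + -8.0000·(sin 1.2854 − sin 0.7854) = -2.5195
y' = 5 − -8.0000·(cos 1.2854 − cos 0.7854) = 1.5955

(-2.5195, 1.5955, 1.2854)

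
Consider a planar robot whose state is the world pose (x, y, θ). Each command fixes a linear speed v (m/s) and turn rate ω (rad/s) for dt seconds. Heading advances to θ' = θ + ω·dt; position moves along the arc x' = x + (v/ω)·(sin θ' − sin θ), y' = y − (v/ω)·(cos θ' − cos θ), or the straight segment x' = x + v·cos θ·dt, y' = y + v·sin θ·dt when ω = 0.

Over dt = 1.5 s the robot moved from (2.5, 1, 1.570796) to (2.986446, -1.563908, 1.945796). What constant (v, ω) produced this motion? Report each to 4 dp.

Δθ = 1.945796 − 1.570796 = 0.375000
ω = Δθ/dt = 0.375000/1.5 = 0.2500
R = −Δy/(cos θ' − cos θ) = -7.0000
v = R·ω = -7.0000·0.2500 = -1.7500

v = -1.7500, ω = 0.2500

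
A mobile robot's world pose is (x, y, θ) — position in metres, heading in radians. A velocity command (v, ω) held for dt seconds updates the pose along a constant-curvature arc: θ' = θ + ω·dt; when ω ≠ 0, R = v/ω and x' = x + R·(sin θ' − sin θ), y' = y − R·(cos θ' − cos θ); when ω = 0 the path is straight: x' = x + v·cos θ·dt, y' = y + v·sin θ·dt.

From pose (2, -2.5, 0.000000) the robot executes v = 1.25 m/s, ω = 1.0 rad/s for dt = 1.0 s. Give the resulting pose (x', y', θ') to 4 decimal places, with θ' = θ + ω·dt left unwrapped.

(3.0518, -1.9254, 1.0000)

θ' = 0.0000 + 1.0·1.0 = 1.0000
R = v/ω = 1.25/1.0 = 1.2500
x' = 2 + 1.2500·(sin 1.0000 − sin 0.0000) = 3.0518
y' = -2.5 − 1.2500·(cos 1.0000 − cos 0.0000) = -1.9254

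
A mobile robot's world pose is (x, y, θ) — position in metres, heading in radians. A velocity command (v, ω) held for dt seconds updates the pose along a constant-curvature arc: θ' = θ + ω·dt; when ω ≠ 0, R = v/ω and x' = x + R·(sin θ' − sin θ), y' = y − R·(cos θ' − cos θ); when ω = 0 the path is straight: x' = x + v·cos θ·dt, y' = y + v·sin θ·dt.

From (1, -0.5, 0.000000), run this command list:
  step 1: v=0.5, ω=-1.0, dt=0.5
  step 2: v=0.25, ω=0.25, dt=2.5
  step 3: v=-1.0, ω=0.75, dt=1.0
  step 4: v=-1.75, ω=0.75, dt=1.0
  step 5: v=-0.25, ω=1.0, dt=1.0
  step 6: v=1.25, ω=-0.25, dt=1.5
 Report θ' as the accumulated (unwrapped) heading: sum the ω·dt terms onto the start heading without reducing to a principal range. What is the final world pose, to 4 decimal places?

(-0.8469, -1.7633, 2.2500)

step 1: θ'=-0.5000 (R=-0.5000) → pose (1.2397, -0.5612, -0.5000)
step 2: θ'=0.1250 (R=1.0000) → pose (1.8438, -0.6758, 0.1250)
step 3: θ'=0.8750 (R=-1.3333) → pose (0.9867, -1.1441, 0.8750)
step 4: θ'=1.6250 (R=-2.3333) → pose (0.4477, -2.7662, 1.6250)
step 5: θ'=2.6250 (R=-0.2500) → pose (0.5738, -2.9700, 2.6250)
step 6: θ'=2.2500 (R=-5.0000) → pose (-0.8469, -1.7633, 2.2500)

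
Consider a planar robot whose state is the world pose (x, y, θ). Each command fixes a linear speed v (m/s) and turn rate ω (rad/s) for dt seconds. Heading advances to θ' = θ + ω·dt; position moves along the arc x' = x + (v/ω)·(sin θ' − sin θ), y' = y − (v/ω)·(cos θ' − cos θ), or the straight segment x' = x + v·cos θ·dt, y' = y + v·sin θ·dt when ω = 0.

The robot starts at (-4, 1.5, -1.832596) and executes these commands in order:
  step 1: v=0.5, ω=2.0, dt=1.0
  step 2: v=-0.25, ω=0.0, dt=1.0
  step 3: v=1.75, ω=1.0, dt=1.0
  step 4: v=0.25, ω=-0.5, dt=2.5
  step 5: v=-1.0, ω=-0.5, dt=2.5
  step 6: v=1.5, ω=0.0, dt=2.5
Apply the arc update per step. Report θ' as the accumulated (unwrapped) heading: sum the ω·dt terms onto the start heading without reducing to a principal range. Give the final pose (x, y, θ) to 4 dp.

(-3.0380, 0.3649, -1.3326)

step 1: θ'=0.1674 (R=0.2500) → pose (-3.7169, 1.1888, 0.1674)
step 2: θ'=0.1674 (straight) → pose (-3.9634, 1.1471, 0.1674)
step 3: θ'=1.1674 (R=1.7500) → pose (-2.6454, 2.1857, 1.1674)
step 4: θ'=-0.0826 (R=-0.5000) → pose (-2.1443, 2.4877, -0.0826)
step 5: θ'=-1.3326 (R=2.0000) → pose (-3.9228, 4.0090, -1.3326)
step 6: θ'=-1.3326 (straight) → pose (-3.0380, 0.3649, -1.3326)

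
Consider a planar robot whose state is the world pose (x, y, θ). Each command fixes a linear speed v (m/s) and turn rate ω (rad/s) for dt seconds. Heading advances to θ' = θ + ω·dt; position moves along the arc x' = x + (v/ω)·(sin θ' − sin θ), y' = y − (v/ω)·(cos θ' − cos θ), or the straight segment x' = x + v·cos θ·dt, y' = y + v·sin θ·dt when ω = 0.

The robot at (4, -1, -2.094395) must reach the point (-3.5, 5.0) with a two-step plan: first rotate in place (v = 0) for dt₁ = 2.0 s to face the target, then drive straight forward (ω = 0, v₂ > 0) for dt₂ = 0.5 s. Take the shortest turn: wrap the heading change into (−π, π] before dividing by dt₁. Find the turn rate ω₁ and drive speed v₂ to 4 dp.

ω₁ = -0.8610, v₂ = 19.2094

heading to target = atan2(5−-1, -3.5−4) = 2.4669
Δθ = wrap(2.4669 − -2.0944) = -1.7219; ω₁ = Δθ/dt₁ = -0.8610
distance = √((-3.5−4)² + (5−-1)²) = 9.6047; v₂ = distance/dt₂ = 19.2094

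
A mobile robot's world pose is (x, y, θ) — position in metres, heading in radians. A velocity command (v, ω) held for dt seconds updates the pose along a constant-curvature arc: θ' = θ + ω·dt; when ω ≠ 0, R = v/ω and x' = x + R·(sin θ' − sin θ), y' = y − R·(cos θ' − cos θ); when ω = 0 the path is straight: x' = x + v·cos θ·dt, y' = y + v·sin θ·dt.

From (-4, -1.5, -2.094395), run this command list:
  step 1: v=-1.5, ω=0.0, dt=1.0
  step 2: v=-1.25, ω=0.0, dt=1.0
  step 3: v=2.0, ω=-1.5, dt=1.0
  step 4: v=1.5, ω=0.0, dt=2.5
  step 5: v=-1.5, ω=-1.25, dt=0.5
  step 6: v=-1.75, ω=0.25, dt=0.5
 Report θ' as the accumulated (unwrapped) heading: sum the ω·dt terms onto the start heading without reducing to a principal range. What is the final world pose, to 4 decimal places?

step 1: θ'=-2.0944 (straight) → pose (-3.2500, -0.2010, -2.0944)
step 2: θ'=-2.0944 (straight) → pose (-2.6250, 0.8816, -2.0944)
step 3: θ'=-3.5944 (R=-1.3333) → pose (-4.3630, 0.3493, -3.5944)
step 4: θ'=-3.5944 (straight) → pose (-7.7351, 1.9898, -3.5944)
step 5: θ'=-4.2194 (R=1.2000) → pose (-7.2030, 1.4787, -4.2194)
step 6: θ'=-4.0944 (R=-7.0000) → pose (-6.7418, 0.7357, -4.0944)

(-6.7418, 0.7357, -4.0944)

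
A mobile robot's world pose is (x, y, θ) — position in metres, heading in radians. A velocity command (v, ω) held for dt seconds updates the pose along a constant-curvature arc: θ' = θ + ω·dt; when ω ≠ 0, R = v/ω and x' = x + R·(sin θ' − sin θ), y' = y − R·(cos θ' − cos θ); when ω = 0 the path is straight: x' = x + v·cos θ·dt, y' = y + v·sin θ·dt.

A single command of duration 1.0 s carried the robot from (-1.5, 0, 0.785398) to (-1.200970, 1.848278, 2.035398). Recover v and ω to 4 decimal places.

v = 2.0000, ω = 1.2500

Δθ = 2.035398 − 0.785398 = 1.250000
ω = Δθ/dt = 1.250000/1.0 = 1.2500
R = −Δy/(cos θ' − cos θ) = 1.6000
v = R·ω = 1.6000·1.2500 = 2.0000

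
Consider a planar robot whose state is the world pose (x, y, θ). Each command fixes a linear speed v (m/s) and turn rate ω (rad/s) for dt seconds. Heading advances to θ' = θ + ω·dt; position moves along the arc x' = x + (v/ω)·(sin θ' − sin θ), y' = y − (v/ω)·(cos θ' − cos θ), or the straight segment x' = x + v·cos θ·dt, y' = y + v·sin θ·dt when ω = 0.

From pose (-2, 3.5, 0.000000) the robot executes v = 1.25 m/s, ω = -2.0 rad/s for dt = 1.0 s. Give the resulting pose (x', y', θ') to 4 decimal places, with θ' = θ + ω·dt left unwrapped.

θ' = 0.0000 + -2.0·1.0 = -2.0000
R = v/ω = 1.25/-2.0 = -0.6250
x' = -2 + -0.6250·(sin -2.0000 − sin 0.0000) = -1.4317
y' = 3.5 − -0.6250·(cos -2.0000 − cos 0.0000) = 2.6149

(-1.4317, 2.6149, -2.0000)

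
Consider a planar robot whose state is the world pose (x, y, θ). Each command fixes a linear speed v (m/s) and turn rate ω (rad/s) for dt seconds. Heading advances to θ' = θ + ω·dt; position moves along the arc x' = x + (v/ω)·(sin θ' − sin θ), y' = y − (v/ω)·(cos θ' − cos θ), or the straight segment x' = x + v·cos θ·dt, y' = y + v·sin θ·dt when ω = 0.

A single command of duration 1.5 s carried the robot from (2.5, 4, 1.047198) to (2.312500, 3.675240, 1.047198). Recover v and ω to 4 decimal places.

Δθ = 1.047198 − 1.047198 = 0.000000
ω = Δθ/dt = 0.000000/1.5 = 0.0000
ω = 0 → v = (Δx·cos θ + Δy·sin θ)/dt = -0.2500

v = -0.2500, ω = 0.0000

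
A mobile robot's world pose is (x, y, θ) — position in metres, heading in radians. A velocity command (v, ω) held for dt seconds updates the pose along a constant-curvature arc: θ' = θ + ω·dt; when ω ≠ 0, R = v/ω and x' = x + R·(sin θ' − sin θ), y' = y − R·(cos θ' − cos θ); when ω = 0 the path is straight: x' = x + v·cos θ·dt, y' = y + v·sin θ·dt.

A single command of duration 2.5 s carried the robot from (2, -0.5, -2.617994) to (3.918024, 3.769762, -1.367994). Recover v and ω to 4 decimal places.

v = -2.0000, ω = 0.5000

Δθ = -1.367994 − -2.617994 = 1.250000
ω = Δθ/dt = 1.250000/2.5 = 0.5000
R = −Δy/(cos θ' − cos θ) = -4.0000
v = R·ω = -4.0000·0.5000 = -2.0000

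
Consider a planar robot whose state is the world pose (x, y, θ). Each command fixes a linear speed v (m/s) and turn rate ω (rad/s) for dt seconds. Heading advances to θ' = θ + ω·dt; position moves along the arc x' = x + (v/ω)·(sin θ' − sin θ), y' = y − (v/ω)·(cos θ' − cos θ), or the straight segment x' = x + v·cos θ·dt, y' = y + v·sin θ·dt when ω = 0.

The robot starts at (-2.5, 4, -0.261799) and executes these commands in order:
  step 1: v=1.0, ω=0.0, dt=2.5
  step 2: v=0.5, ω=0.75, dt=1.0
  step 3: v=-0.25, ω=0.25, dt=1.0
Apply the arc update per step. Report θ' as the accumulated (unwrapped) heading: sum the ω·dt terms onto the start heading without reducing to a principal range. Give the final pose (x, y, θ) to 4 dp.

step 1: θ'=-0.2618 (straight) → pose (-0.0852, 3.3530, -0.2618)
step 2: θ'=0.4882 (R=0.6667) → pose (0.4001, 3.4081, 0.4882)
step 3: θ'=0.7382 (R=-1.0000) → pose (0.1961, 3.2646, 0.7382)

(0.1961, 3.2646, 0.7382)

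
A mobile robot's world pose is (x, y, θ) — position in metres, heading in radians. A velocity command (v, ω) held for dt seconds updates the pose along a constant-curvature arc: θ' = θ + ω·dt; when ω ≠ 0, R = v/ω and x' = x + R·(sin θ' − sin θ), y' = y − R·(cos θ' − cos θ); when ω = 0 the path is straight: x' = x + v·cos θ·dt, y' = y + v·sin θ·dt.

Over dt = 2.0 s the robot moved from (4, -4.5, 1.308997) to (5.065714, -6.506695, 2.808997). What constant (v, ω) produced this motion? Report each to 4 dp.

v = -1.2500, ω = 0.7500

Δθ = 2.808997 − 1.308997 = 1.500000
ω = Δθ/dt = 1.500000/2.0 = 0.7500
R = −Δy/(cos θ' − cos θ) = -1.6667
v = R·ω = -1.6667·0.7500 = -1.2500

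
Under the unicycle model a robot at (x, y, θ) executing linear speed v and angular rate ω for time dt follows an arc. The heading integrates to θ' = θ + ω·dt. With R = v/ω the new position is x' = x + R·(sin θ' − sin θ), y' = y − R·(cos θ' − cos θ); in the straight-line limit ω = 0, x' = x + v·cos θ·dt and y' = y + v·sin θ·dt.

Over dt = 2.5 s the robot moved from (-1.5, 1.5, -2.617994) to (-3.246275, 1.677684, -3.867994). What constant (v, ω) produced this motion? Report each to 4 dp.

Δθ = -3.867994 − -2.617994 = -1.250000
ω = Δθ/dt = -1.250000/2.5 = -0.5000
R = Δx/(sin θ' − sin θ) = -1.5000
v = R·ω = -1.5000·-0.5000 = 0.7500

v = 0.7500, ω = -0.5000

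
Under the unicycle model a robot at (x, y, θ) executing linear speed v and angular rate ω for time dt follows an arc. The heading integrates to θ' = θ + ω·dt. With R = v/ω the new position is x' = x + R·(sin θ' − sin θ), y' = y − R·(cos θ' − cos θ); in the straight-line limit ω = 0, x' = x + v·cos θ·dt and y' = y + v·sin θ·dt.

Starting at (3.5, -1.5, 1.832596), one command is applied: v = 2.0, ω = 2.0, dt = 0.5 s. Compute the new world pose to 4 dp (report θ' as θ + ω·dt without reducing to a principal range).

θ' = 1.8326 + 2.0·0.5 = 2.8326
R = v/ω = 2.0/2.0 = 1.0000
x' = 3.5 + 1.0000·(sin 2.8326 − sin 1.8326) = 2.8382
y' = -1.5 − 1.0000·(cos 2.8326 − cos 1.8326) = -0.8062

(2.8382, -0.8062, 2.8326)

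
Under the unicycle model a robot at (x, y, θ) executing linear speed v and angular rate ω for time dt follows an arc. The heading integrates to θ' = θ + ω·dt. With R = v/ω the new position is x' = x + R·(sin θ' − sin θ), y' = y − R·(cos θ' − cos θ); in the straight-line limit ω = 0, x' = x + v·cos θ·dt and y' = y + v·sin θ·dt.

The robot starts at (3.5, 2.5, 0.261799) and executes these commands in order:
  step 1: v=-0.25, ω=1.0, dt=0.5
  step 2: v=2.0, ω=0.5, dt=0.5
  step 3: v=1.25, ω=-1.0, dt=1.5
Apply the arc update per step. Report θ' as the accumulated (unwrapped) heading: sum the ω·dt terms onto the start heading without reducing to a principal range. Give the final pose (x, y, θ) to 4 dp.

step 1: θ'=0.7618 (R=-0.2500) → pose (3.3921, 2.4394, 0.7618)
step 2: θ'=1.0118 (R=4.0000) → pose (4.0224, 3.2125, 1.0118)
step 3: θ'=-0.4882 (R=-1.2500) → pose (5.6684, 3.6535, -0.4882)

(5.6684, 3.6535, -0.4882)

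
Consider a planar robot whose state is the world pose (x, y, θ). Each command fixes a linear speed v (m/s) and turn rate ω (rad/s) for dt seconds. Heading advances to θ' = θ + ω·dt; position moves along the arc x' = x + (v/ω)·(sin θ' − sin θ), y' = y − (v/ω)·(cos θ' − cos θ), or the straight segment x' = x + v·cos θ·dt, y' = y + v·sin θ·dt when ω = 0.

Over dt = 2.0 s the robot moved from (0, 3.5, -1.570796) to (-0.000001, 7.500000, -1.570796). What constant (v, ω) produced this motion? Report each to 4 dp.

Δθ = -1.570796 − -1.570796 = 0.000000
ω = Δθ/dt = 0.000000/2.0 = 0.0000
ω = 0 → v = (Δx·cos θ + Δy·sin θ)/dt = -2.0000

v = -2.0000, ω = 0.0000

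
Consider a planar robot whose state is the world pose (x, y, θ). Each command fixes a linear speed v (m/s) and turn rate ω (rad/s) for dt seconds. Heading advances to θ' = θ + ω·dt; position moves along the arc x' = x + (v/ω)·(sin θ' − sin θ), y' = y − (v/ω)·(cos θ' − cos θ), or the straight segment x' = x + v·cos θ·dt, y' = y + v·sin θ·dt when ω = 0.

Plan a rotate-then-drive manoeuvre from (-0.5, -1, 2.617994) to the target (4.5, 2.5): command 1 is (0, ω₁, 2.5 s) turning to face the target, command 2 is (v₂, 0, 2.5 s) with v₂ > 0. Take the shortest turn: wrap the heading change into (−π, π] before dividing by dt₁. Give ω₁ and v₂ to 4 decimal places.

heading to target = atan2(2.5−-1, 4.5−-0.5) = 0.6107
Δθ = wrap(0.6107 − 2.6180) = -2.0073; ω₁ = Δθ/dt₁ = -0.8029
distance = √((4.5−-0.5)² + (2.5−-1)²) = 6.1033; v₂ = distance/dt₂ = 2.4413

ω₁ = -0.8029, v₂ = 2.4413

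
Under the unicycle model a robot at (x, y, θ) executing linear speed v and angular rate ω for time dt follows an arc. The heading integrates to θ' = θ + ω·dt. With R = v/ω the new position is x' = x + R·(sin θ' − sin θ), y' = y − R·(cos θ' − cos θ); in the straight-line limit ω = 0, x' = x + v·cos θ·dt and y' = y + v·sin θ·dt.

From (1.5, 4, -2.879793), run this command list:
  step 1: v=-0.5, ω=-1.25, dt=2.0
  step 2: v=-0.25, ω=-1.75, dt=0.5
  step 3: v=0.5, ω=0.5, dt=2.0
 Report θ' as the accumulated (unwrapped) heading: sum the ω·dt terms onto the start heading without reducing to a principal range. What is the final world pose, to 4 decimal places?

step 1: θ'=-5.3798 (R=0.4000) → pose (1.9177, 3.3661, -5.3798)
step 2: θ'=-6.2548 (R=0.1429) → pose (1.8096, 3.3117, -6.2548)
step 3: θ'=-5.2548 (R=1.0000) → pose (2.6376, 3.7951, -5.2548)

(2.6376, 3.7951, -5.2548)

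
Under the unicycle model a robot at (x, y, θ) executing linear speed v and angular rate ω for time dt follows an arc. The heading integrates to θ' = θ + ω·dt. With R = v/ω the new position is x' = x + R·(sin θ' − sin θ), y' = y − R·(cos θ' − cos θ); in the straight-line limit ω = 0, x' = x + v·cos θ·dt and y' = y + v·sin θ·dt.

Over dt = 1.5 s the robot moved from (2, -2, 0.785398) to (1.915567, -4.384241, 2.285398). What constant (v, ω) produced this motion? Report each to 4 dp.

Δθ = 2.285398 − 0.785398 = 1.500000
ω = Δθ/dt = 1.500000/1.5 = 1.0000
R = −Δy/(cos θ' − cos θ) = -1.7500
v = R·ω = -1.7500·1.0000 = -1.7500

v = -1.7500, ω = 1.0000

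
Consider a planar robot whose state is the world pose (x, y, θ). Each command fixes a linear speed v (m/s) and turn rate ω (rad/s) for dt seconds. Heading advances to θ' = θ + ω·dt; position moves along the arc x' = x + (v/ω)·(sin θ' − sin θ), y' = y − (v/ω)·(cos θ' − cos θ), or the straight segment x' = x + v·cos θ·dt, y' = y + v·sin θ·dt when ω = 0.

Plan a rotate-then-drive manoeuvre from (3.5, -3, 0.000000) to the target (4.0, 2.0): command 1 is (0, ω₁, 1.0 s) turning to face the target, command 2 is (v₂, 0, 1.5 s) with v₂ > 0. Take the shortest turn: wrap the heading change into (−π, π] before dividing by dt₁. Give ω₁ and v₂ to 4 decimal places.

ω₁ = 1.4711, v₂ = 3.3500

heading to target = atan2(2−-3, 4−3.5) = 1.4711
Δθ = wrap(1.4711 − 0.0000) = 1.4711; ω₁ = Δθ/dt₁ = 1.4711
distance = √((4−3.5)² + (2−-3)²) = 5.0249; v₂ = distance/dt₂ = 3.3500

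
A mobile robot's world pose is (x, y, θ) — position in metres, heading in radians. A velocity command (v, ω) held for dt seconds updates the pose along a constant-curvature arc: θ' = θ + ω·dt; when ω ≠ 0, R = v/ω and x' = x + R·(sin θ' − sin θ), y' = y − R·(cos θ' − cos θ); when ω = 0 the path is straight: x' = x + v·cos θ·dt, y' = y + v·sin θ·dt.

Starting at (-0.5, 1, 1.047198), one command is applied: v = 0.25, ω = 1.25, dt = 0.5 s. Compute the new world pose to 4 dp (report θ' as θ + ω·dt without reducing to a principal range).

(-0.4742, 1.1202, 1.6722)

θ' = 1.0472 + 1.25·0.5 = 1.6722
R = v/ω = 0.25/1.25 = 0.2000
x' = -0.5 + 0.2000·(sin 1.6722 − sin 1.0472) = -0.4742
y' = 1 − 0.2000·(cos 1.6722 − cos 1.0472) = 1.1202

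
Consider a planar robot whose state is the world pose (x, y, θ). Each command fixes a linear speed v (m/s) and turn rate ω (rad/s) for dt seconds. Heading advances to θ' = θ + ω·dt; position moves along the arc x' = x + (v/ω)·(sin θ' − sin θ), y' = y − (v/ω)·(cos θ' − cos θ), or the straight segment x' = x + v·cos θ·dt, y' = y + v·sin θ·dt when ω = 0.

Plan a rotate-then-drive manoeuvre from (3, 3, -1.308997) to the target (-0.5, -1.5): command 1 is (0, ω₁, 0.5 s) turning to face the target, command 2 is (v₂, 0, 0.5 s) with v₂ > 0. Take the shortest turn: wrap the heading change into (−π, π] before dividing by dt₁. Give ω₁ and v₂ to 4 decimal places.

ω₁ = -1.8457, v₂ = 11.4018

heading to target = atan2(-1.5−3, -0.5−3) = -2.2318
Δθ = wrap(-2.2318 − -1.3090) = -0.9228; ω₁ = Δθ/dt₁ = -1.8457
distance = √((-0.5−3)² + (-1.5−3)²) = 5.7009; v₂ = distance/dt₂ = 11.4018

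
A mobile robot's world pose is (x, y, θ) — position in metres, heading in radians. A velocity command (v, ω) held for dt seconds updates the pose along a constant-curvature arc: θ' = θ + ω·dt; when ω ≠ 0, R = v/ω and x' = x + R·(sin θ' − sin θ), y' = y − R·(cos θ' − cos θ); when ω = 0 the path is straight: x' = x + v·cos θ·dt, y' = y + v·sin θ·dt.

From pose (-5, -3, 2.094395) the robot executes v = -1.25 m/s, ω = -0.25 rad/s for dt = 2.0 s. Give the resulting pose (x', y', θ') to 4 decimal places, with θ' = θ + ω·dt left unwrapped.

(-4.3315, -5.3820, 1.5944)

θ' = 2.0944 + -0.25·2.0 = 1.5944
R = v/ω = -1.25/-0.25 = 5.0000
x' = -5 + 5.0000·(sin 1.5944 − sin 2.0944) = -4.3315
y' = -3 − 5.0000·(cos 1.5944 − cos 2.0944) = -5.3820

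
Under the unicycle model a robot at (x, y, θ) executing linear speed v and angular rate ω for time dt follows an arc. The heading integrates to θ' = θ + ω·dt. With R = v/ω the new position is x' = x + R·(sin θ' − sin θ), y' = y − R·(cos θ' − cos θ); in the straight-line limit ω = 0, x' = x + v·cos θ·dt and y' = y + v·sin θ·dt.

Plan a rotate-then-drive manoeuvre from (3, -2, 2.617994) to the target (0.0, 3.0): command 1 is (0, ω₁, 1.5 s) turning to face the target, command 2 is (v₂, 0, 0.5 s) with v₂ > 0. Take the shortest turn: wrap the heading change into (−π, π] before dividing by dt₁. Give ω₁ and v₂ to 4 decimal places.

heading to target = atan2(3−-2, 0−3) = 2.1112
Δθ = wrap(2.1112 − 2.6180) = -0.5068; ω₁ = Δθ/dt₁ = -0.3379
distance = √((0−3)² + (3−-2)²) = 5.8310; v₂ = distance/dt₂ = 11.6619

ω₁ = -0.3379, v₂ = 11.6619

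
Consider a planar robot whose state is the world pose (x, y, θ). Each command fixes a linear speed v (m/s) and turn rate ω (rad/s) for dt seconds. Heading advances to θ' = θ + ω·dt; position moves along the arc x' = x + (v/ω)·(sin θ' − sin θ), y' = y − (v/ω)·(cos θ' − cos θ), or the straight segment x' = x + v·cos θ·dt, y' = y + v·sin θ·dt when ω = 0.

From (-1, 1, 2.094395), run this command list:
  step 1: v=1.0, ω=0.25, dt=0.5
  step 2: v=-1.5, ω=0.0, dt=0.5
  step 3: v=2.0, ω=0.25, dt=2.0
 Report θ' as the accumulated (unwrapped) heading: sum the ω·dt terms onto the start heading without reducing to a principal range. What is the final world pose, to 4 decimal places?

step 1: θ'=2.2194 (R=4.0000) → pose (-1.2764, 1.4163, 2.2194)
step 2: θ'=2.2194 (straight) → pose (-0.8233, 0.8186, 2.2194)
step 3: θ'=2.7194 (R=8.0000) → pose (-3.9206, 3.2835, 2.7194)

(-3.9206, 3.2835, 2.7194)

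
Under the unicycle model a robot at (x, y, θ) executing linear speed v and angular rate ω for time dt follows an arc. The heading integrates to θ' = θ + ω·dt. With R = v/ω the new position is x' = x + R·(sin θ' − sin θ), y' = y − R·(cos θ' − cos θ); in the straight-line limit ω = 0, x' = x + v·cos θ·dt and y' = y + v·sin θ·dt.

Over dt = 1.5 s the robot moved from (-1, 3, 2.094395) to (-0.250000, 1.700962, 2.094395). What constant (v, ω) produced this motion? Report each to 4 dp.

Δθ = 2.094395 − 2.094395 = 0.000000
ω = Δθ/dt = 0.000000/1.5 = 0.0000
ω = 0 → v = (Δx·cos θ + Δy·sin θ)/dt = -1.0000

v = -1.0000, ω = 0.0000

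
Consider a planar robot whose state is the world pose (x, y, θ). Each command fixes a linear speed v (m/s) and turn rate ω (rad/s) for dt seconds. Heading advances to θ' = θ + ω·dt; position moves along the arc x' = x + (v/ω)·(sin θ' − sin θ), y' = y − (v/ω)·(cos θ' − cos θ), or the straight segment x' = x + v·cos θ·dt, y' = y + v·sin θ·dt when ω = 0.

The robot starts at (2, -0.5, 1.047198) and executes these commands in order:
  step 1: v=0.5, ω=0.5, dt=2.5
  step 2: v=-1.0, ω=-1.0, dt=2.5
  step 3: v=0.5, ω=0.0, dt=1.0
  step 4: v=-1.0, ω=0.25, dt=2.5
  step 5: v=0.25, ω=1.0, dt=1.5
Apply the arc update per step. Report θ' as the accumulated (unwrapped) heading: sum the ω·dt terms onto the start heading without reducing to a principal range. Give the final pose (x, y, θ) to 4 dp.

step 1: θ'=2.2972 (R=1.0000) → pose (1.8815, 0.6642, 2.2972)
step 2: θ'=-0.2028 (R=1.0000) → pose (0.9326, -0.9795, -0.2028)
step 3: θ'=-0.2028 (straight) → pose (1.4223, -1.0802, -0.2028)
step 4: θ'=0.4222 (R=-4.0000) → pose (-1.0224, -1.3495, 0.4222)
step 5: θ'=1.9222 (R=0.2500) → pose (-0.8901, -1.0354, 1.9222)

(-0.8901, -1.0354, 1.9222)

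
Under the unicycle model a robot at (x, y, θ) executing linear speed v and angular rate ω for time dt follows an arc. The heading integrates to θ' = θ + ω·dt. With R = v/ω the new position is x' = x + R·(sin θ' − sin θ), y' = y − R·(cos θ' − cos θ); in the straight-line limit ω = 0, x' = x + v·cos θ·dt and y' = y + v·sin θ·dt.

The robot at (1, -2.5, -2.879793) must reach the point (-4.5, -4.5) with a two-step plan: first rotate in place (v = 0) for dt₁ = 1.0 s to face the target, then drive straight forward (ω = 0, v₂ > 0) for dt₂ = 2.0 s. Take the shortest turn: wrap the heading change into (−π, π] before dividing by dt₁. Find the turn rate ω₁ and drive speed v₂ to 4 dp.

heading to target = atan2(-4.5−-2.5, -4.5−1) = -2.7928
Δθ = wrap(-2.7928 − -2.8798) = 0.0870; ω₁ = Δθ/dt₁ = 0.0870
distance = √((-4.5−1)² + (-4.5−-2.5)²) = 5.8523; v₂ = distance/dt₂ = 2.9262

ω₁ = 0.0870, v₂ = 2.9262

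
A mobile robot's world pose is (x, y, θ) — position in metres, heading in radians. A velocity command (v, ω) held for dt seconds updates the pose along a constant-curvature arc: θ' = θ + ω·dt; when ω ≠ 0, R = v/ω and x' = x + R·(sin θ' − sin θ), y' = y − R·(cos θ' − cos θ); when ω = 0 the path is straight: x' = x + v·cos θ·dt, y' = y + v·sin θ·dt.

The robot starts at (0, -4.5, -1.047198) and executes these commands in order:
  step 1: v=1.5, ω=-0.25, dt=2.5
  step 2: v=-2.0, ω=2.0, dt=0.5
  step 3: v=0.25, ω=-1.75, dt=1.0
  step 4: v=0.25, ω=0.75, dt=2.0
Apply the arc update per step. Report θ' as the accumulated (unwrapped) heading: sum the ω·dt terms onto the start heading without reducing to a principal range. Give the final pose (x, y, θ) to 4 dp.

(0.3600, -7.8950, -0.9222)

step 1: θ'=-1.6722 (R=-6.0000) → pose (0.7730, -8.1074, -1.6722)
step 2: θ'=-0.6722 (R=-1.0000) → pose (0.4009, -7.2237, -0.6722)
step 3: θ'=-2.4222 (R=-0.1429) → pose (0.4060, -7.4429, -2.4222)
step 4: θ'=-0.9222 (R=0.3333) → pose (0.3600, -7.8950, -0.9222)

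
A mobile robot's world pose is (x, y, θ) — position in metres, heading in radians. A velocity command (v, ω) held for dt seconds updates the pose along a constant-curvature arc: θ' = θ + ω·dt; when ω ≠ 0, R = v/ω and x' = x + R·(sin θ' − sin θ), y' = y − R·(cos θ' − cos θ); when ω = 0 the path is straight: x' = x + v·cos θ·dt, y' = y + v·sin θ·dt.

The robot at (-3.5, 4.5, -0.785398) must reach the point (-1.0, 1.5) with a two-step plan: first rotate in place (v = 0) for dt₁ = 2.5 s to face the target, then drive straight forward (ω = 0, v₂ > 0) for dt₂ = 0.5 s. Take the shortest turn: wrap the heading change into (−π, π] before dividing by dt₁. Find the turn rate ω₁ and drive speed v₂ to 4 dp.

ω₁ = -0.0363, v₂ = 7.8102

heading to target = atan2(1.5−4.5, -1−-3.5) = -0.8761
Δθ = wrap(-0.8761 − -0.7854) = -0.0907; ω₁ = Δθ/dt₁ = -0.0363
distance = √((-1−-3.5)² + (1.5−4.5)²) = 3.9051; v₂ = distance/dt₂ = 7.8102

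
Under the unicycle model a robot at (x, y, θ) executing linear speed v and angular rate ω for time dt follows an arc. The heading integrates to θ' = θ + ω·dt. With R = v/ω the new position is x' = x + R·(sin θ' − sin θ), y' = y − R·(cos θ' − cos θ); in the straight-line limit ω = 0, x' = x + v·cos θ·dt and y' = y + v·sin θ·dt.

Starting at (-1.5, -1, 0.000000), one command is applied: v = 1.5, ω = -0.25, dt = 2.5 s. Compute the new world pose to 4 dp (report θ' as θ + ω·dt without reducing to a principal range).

θ' = 0.0000 + -0.25·2.5 = -0.6250
R = v/ω = 1.5/-0.25 = -6.0000
x' = -1.5 + -6.0000·(sin -0.6250 − sin 0.0000) = 2.0106
y' = -1 − -6.0000·(cos -0.6250 − cos 0.0000) = -2.1342

(2.0106, -2.1342, -0.6250)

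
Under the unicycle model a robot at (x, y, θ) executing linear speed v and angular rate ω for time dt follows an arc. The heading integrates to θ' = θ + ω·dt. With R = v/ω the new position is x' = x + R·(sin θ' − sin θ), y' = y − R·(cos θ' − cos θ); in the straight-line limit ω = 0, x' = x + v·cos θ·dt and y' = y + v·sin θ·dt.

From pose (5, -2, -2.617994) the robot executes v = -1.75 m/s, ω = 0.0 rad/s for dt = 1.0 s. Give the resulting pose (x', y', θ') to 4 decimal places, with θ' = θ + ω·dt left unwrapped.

(6.5155, -1.1250, -2.6180)

θ' = -2.6180 + 0.0·1.0 = -2.6180
ω = 0 → straight: x' = 5 + -1.75·cos(-2.6180)·1.0 = 6.5155
y' = -2 + -1.75·sin(-2.6180)·1.0 = -1.1250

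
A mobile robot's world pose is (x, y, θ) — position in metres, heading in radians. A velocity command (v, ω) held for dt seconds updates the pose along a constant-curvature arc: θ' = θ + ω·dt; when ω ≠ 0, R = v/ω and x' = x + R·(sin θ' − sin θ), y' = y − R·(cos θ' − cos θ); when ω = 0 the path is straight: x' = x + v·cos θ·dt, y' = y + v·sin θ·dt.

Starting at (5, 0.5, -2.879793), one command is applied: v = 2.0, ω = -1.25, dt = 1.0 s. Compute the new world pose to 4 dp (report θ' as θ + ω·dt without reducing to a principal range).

θ' = -2.8798 + -1.25·1.0 = -4.1298
R = v/ω = 2.0/-1.25 = -1.6000
x' = 5 + -1.6000·(sin -4.1298 − sin -2.8798) = 3.2498
y' = 0.5 − -1.6000·(cos -4.1298 − cos -2.8798) = 1.1652

(3.2498, 1.1652, -4.1298)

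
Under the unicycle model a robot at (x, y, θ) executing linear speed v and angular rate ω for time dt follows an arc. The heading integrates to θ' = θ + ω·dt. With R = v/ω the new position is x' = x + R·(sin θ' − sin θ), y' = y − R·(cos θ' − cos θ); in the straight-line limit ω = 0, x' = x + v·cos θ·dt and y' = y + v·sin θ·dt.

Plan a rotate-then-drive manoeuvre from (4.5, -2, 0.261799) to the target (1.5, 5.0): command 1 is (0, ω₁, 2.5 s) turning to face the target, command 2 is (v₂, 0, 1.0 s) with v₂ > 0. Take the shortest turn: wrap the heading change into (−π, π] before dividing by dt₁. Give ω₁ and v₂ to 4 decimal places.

ω₁ = 0.6856, v₂ = 7.6158

heading to target = atan2(5−-2, 1.5−4.5) = 1.9757
Δθ = wrap(1.9757 − 0.2618) = 1.7139; ω₁ = Δθ/dt₁ = 0.6856
distance = √((1.5−4.5)² + (5−-2)²) = 7.6158; v₂ = distance/dt₂ = 7.6158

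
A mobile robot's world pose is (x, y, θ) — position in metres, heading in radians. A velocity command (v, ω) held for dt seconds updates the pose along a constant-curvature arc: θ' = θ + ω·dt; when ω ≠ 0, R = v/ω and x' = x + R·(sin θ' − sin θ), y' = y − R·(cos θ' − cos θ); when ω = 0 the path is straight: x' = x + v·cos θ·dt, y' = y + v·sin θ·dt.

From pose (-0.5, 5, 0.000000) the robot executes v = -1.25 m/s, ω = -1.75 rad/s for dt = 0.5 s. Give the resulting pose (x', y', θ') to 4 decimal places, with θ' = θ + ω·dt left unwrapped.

(-1.0482, 5.2564, -0.8750)

θ' = 0.0000 + -1.75·0.5 = -0.8750
R = v/ω = -1.25/-1.75 = 0.7143
x' = -0.5 + 0.7143·(sin -0.8750 − sin 0.0000) = -1.0482
y' = 5 − 0.7143·(cos -0.8750 − cos 0.0000) = 5.2564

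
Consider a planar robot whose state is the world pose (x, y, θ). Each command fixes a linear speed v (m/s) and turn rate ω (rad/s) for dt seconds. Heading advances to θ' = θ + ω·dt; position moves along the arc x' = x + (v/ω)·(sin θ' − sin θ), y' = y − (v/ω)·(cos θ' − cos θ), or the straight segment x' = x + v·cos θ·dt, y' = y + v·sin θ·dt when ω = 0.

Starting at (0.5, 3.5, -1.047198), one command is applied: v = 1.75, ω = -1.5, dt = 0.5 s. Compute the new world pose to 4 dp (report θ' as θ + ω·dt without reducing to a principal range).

(0.6265, 2.6548, -1.7972)

θ' = -1.0472 + -1.5·0.5 = -1.7972
R = v/ω = 1.75/-1.5 = -1.1667
x' = 0.5 + -1.1667·(sin -1.7972 − sin -1.0472) = 0.6265
y' = 3.5 − -1.1667·(cos -1.7972 − cos -1.0472) = 2.6548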